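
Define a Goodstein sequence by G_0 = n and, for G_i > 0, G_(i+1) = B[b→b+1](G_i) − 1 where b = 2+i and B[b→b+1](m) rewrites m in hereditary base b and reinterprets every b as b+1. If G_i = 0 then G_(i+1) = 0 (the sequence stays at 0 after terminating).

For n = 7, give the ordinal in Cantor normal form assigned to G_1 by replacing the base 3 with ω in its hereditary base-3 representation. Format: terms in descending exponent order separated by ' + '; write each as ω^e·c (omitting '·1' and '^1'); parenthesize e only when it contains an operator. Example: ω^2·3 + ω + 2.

ω^ω + ω

G_0 = 7. HB_2(7) = 2^2 + 2 + 1. Bump = 31. G_1 = 30.
G_1 = 30. HB_3(30) = 3^3 + 3. Bump = 260. G_2 = 259.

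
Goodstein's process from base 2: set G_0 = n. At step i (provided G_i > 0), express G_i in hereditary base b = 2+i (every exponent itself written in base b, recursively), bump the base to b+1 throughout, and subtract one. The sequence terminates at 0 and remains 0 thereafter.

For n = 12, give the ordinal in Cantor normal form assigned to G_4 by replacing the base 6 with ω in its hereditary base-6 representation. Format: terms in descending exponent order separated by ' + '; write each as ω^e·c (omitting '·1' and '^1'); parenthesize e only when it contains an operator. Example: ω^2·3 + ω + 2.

ω^(ω + 1) + ω^2·2 + ω + 5

step 0: 12 = 2^(2 + 1) + 2^2; sub 3 for 2: 3^(3 + 1) + 3^3; = 108; G_1 = 108−1 = 107
step 1: 107 = 3^(3 + 1) + 2·3^2 + 2·3 + 2; sub 4 for 3: 4^(4 + 1) + 2·4^2 + 2·4 + 2; = 1066; G_2 = 1066−1 = 1065
step 2: 1065 = 4^(4 + 1) + 2·4^2 + 2·4 + 1; sub 5 for 4: 5^(5 + 1) + 2·5^2 + 2·5 + 1; = 15686; G_3 = 15686−1 = 15685
step 3: 15685 = 5^(5 + 1) + 2·5^2 + 2·5; sub 6 for 5: 6^(6 + 1) + 2·6^2 + 2·6; = 280020; G_4 = 280020−1 = 280019
step 4: 280019 = 6^(6 + 1) + 2·6^2 + 6 + 5; sub 7 for 6: 7^(7 + 1) + 2·7^2 + 7 + 5; = 5764911; G_5 = 5764911−1 = 5764910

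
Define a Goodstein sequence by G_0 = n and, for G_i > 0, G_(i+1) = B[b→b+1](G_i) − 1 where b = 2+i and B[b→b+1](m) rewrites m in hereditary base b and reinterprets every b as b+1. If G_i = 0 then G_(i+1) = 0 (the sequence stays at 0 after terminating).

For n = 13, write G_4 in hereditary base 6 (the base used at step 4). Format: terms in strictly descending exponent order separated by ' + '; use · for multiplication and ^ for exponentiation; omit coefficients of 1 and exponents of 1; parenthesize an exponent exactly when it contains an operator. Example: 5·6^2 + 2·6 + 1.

13 —HB2→ 2^(2 + 1) + 2^2 + 1 —bump→ 3^(3 + 1) + 3^3 + 1 = 109 —(−1)→ 108
108 —HB3→ 3^(3 + 1) + 3^3 —bump→ 4^(4 + 1) + 4^4 = 1280 —(−1)→ 1279
1279 —HB4→ 4^(4 + 1) + 3·4^3 + 3·4^2 + 3·4 + 3 —bump→ 5^(5 + 1) + 3·5^3 + 3·5^2 + 3·5 + 3 = 16093 —(−1)→ 16092
16092 —HB5→ 5^(5 + 1) + 3·5^3 + 3·5^2 + 3·5 + 2 —bump→ 6^(6 + 1) + 3·6^3 + 3·6^2 + 3·6 + 2 = 280712 —(−1)→ 280711
280711 —HB6→ 6^(6 + 1) + 3·6^3 + 3·6^2 + 3·6 + 1 —bump→ 7^(7 + 1) + 3·7^3 + 3·7^2 + 3·7 + 1 = 5765999 —(−1)→ 5765998

6^(6 + 1) + 3·6^3 + 3·6^2 + 3·6 + 1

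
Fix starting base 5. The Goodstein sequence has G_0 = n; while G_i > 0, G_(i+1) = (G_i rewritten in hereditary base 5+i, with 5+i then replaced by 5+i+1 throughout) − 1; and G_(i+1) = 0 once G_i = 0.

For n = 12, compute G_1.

13

step 0: 12 = 2·5 + 2; sub 6 for 5: 2·6 + 2; = 14; G_1 = 14−1 = 13
step 1: 13 = 2·6 + 1; sub 7 for 6: 2·7 + 1; = 15; G_2 = 15−1 = 14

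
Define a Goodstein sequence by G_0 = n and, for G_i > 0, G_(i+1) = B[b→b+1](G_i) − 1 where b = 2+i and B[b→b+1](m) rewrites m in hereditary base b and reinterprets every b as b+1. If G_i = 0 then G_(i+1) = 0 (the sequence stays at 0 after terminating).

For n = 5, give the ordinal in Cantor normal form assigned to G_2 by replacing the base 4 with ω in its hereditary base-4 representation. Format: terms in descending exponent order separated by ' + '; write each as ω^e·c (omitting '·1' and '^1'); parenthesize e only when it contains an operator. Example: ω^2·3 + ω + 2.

G_0 = 5. HB_2(5) = 2^2 + 1. Bump = 28. G_1 = 27.
G_1 = 27. HB_3(27) = 3^3. Bump = 256. G_2 = 255.
G_2 = 255. HB_4(255) = 3·4^3 + 3·4^2 + 3·4 + 3. Bump = 468. G_3 = 467.

ω^3·3 + ω^2·3 + ω·3 + 3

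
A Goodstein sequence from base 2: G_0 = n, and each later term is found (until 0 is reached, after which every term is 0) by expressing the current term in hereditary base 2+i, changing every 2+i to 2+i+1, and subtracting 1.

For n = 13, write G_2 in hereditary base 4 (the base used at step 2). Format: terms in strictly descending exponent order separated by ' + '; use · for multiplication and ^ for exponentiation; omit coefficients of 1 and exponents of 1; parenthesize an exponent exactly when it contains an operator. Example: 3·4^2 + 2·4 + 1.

4^(4 + 1) + 3·4^3 + 3·4^2 + 3·4 + 3

i=0: 13 = 2^(2 + 1) + 2^2 + 1 (b=2); 2→3: 3^(3 + 1) + 3^3 + 1 = 109; 109−1 = 108
i=1: 108 = 3^(3 + 1) + 3^3 (b=3); 3→4: 4^(4 + 1) + 4^4 = 1280; 1280−1 = 1279
i=2: 1279 = 4^(4 + 1) + 3·4^3 + 3·4^2 + 3·4 + 3 (b=4); 4→5: 5^(5 + 1) + 3·5^3 + 3·5^2 + 3·5 + 3 = 16093; 16093−1 = 16092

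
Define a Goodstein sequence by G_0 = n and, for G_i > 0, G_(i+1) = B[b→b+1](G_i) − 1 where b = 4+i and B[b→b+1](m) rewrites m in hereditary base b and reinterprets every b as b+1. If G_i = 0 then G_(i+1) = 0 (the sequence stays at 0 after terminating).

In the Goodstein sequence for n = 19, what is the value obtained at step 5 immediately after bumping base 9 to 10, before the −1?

G_0=19  [base 4] 4^2 + 3  →[4↦5]→  5^2 + 3 = 28  −1 ⇒ G_1=27
G_1=27  [base 5] 5^2 + 2  →[5↦6]→  6^2 + 2 = 38  −1 ⇒ G_2=37
G_2=37  [base 6] 6^2 + 1  →[6↦7]→  7^2 + 1 = 50  −1 ⇒ G_3=49
G_3=49  [base 7] 7^2  →[7↦8]→  8^2 = 64  −1 ⇒ G_4=63
G_4=63  [base 8] 7·8 + 7  →[8↦9]→  7·9 + 7 = 70  −1 ⇒ G_5=69
G_5=69  [base 9] 7·9 + 6  →[9↦10]→  7·10 + 6 = 76  −1 ⇒ G_6=75

76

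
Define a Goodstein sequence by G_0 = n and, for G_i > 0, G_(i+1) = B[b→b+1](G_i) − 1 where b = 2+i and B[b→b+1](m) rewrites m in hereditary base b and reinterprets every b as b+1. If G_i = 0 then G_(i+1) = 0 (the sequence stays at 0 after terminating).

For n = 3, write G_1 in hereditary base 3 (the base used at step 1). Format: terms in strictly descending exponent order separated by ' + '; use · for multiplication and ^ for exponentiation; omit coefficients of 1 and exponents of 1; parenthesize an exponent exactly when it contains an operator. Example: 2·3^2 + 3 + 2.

3

(0) 3|_2 = 2 + 1 ↦ 3 + 1|_3 = 4 ⇒ 3
(1) 3|_3 = 3 ↦ 4|_4 = 4 ⇒ 3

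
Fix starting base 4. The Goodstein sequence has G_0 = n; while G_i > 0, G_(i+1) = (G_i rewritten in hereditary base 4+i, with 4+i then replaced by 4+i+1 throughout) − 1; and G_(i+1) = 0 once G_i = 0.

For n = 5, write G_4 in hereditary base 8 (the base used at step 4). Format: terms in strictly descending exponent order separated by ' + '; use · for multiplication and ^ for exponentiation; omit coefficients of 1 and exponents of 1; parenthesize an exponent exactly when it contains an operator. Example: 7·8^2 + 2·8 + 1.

3

i=0: 5 = 4 + 1 (b=4); 4→5: 5 + 1 = 6; 6−1 = 5
i=1: 5 = 5 (b=5); 5→6: 6 = 6; 6−1 = 5
i=2: 5 = 5 (b=6); 6→7: 5 = 5; 5−1 = 4
i=3: 4 = 4 (b=7); 7→8: 4 = 4; 4−1 = 3
i=4: 3 = 3 (b=8); 8→9: 3 = 3; 3−1 = 2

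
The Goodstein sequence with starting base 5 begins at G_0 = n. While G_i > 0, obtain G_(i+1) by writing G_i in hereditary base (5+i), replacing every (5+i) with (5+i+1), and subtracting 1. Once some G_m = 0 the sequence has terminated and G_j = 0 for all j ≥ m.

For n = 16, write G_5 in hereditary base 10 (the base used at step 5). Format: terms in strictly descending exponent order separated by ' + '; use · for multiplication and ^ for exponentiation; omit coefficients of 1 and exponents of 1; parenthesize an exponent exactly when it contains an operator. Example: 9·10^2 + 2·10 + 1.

2·10 + 3

G_0 = 16. HB_5(16) = 3·5 + 1. Bump = 19. G_1 = 18.
G_1 = 18. HB_6(18) = 3·6. Bump = 21. G_2 = 20.
G_2 = 20. HB_7(20) = 2·7 + 6. Bump = 22. G_3 = 21.
G_3 = 21. HB_8(21) = 2·8 + 5. Bump = 23. G_4 = 22.
G_4 = 22. HB_9(22) = 2·9 + 4. Bump = 24. G_5 = 23.
G_5 = 23. HB_10(23) = 2·10 + 3. Bump = 25. G_6 = 24.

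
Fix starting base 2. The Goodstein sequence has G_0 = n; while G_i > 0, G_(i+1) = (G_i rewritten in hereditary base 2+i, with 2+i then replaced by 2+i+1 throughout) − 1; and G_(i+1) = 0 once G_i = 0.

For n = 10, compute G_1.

83

i=0: 10 = 2^(2 + 1) + 2 (b=2); 2→3: 3^(3 + 1) + 3 = 84; 84−1 = 83
i=1: 83 = 3^(3 + 1) + 2 (b=3); 3→4: 4^(4 + 1) + 2 = 1026; 1026−1 = 1025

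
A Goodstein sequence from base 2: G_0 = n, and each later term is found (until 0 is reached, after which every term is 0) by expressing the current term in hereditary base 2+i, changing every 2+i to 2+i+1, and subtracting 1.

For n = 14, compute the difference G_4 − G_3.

(0) 14|_2 = 2^(2 + 1) + 2^2 + 2 ↦ 3^(3 + 1) + 3^3 + 3|_3 = 111 ⇒ 110
(1) 110|_3 = 3^(3 + 1) + 3^3 + 2 ↦ 4^(4 + 1) + 4^4 + 2|_4 = 1282 ⇒ 1281
(2) 1281|_4 = 4^(4 + 1) + 4^4 + 1 ↦ 5^(5 + 1) + 5^5 + 1|_5 = 18751 ⇒ 18750
(3) 18750|_5 = 5^(5 + 1) + 5^5 ↦ 6^(6 + 1) + 6^6|_6 = 326592 ⇒ 326591

307841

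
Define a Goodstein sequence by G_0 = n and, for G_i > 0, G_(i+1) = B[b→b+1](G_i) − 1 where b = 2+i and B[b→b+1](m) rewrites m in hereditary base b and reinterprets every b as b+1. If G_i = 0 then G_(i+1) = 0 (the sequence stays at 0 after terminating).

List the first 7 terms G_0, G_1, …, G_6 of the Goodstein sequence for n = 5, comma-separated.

5 —HB2→ 2^2 + 1 —bump→ 3^3 + 1 = 28 —(−1)→ 27
27 —HB3→ 3^3 —bump→ 4^4 = 256 —(−1)→ 255
255 —HB4→ 3·4^3 + 3·4^2 + 3·4 + 3 —bump→ 3·5^3 + 3·5^2 + 3·5 + 3 = 468 —(−1)→ 467
467 —HB5→ 3·5^3 + 3·5^2 + 3·5 + 2 —bump→ 3·6^3 + 3·6^2 + 3·6 + 2 = 776 —(−1)→ 775
775 —HB6→ 3·6^3 + 3·6^2 + 3·6 + 1 —bump→ 3·7^3 + 3·7^2 + 3·7 + 1 = 1198 —(−1)→ 1197
1197 —HB7→ 3·7^3 + 3·7^2 + 3·7 —bump→ 3·8^3 + 3·8^2 + 3·8 = 1752 —(−1)→ 1751

5, 27, 255, 467, 775, 1197, 1751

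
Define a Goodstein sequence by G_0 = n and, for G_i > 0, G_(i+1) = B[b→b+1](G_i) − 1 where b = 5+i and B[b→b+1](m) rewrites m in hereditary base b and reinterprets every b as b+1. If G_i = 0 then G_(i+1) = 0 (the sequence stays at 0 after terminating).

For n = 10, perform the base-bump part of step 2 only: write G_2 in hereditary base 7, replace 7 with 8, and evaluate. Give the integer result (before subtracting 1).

(0) 10|_5 = 2·5 ↦ 2·6|_6 = 12 ⇒ 11
(1) 11|_6 = 6 + 5 ↦ 7 + 5|_7 = 12 ⇒ 11
(2) 11|_7 = 7 + 4 ↦ 8 + 4|_8 = 12 ⇒ 11

12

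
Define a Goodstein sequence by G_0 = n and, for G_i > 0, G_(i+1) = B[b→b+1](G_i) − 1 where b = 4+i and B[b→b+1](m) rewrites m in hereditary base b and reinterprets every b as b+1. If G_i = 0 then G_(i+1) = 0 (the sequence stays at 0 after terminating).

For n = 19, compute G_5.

69

19 —HB4→ 4^2 + 3 —bump→ 5^2 + 3 = 28 —(−1)→ 27
27 —HB5→ 5^2 + 2 —bump→ 6^2 + 2 = 38 —(−1)→ 37
37 —HB6→ 6^2 + 1 —bump→ 7^2 + 1 = 50 —(−1)→ 49
49 —HB7→ 7^2 —bump→ 8^2 = 64 —(−1)→ 63
63 —HB8→ 7·8 + 7 —bump→ 7·9 + 7 = 70 —(−1)→ 69
69 —HB9→ 7·9 + 6 —bump→ 7·10 + 6 = 76 —(−1)→ 75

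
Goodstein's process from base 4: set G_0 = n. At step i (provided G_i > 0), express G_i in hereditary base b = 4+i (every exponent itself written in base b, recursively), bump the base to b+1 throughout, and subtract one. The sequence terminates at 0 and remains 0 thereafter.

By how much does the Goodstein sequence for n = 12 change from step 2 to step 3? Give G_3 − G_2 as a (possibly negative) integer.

1

base 4: 12 = 3·4; at 5: 3·5 = 15; next = 14
base 5: 14 = 2·5 + 4; at 6: 2·6 + 4 = 16; next = 15
base 6: 15 = 2·6 + 3; at 7: 2·7 + 3 = 17; next = 16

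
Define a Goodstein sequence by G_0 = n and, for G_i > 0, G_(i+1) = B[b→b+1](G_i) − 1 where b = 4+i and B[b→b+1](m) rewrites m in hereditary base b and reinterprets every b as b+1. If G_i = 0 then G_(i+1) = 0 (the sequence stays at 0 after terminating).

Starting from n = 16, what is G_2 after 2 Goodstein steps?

27

G_0=16  [base 4] 4^2  →[4↦5]→  5^2 = 25  −1 ⇒ G_1=24
G_1=24  [base 5] 4·5 + 4  →[5↦6]→  4·6 + 4 = 28  −1 ⇒ G_2=27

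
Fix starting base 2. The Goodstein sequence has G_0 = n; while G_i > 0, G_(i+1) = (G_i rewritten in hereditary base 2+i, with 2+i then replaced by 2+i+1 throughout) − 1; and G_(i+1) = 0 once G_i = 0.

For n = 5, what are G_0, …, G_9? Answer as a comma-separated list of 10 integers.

G_0=5  [base 2] 2^2 + 1  →[2↦3]→  3^3 + 1 = 28  −1 ⇒ G_1=27
G_1=27  [base 3] 3^3  →[3↦4]→  4^4 = 256  −1 ⇒ G_2=255
G_2=255  [base 4] 3·4^3 + 3·4^2 + 3·4 + 3  →[4↦5]→  3·5^3 + 3·5^2 + 3·5 + 3 = 468  −1 ⇒ G_3=467
G_3=467  [base 5] 3·5^3 + 3·5^2 + 3·5 + 2  →[5↦6]→  3·6^3 + 3·6^2 + 3·6 + 2 = 776  −1 ⇒ G_4=775
G_4=775  [base 6] 3·6^3 + 3·6^2 + 3·6 + 1  →[6↦7]→  3·7^3 + 3·7^2 + 3·7 + 1 = 1198  −1 ⇒ G_5=1197
G_5=1197  [base 7] 3·7^3 + 3·7^2 + 3·7  →[7↦8]→  3·8^3 + 3·8^2 + 3·8 = 1752  −1 ⇒ G_6=1751
G_6=1751  [base 8] 3·8^3 + 3·8^2 + 2·8 + 7  →[8↦9]→  3·9^3 + 3·9^2 + 2·9 + 7 = 2455  −1 ⇒ G_7=2454
G_7=2454  [base 9] 3·9^3 + 3·9^2 + 2·9 + 6  →[9↦10]→  3·10^3 + 3·10^2 + 2·10 + 6 = 3326  −1 ⇒ G_8=3325
G_8=3325  [base 10] 3·10^3 + 3·10^2 + 2·10 + 5  →[10↦11]→  3·11^3 + 3·11^2 + 2·11 + 5 = 4383  −1 ⇒ G_9=4382

5, 27, 255, 467, 775, 1197, 1751, 2454, 3325, 4382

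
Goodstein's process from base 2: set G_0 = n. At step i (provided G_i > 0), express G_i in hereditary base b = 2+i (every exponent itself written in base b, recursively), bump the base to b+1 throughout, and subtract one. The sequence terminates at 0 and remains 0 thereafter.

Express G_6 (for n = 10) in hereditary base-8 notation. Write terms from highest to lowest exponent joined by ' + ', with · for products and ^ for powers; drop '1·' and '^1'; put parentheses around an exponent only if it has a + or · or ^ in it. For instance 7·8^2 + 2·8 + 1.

base 2: 10 = 2^(2 + 1) + 2; at 3: 3^(3 + 1) + 3 = 84; next = 83
base 3: 83 = 3^(3 + 1) + 2; at 4: 4^(4 + 1) + 2 = 1026; next = 1025
base 4: 1025 = 4^(4 + 1) + 1; at 5: 5^(5 + 1) + 1 = 15626; next = 15625
base 5: 15625 = 5^(5 + 1); at 6: 6^(6 + 1) = 279936; next = 279935
base 6: 279935 = 5·6^6 + 5·6^5 + 5·6^4 + 5·6^3 + 5·6^2 + 5·6 + 5; at 7: 5·7^7 + 5·7^5 + 5·7^4 + 5·7^3 + 5·7^2 + 5·7 + 5 = 4215755; next = 4215754
base 7: 4215754 = 5·7^7 + 5·7^5 + 5·7^4 + 5·7^3 + 5·7^2 + 5·7 + 4; at 8: 5·8^8 + 5·8^5 + 5·8^4 + 5·8^3 + 5·8^2 + 5·8 + 4 = 84073324; next = 84073323
base 8: 84073323 = 5·8^8 + 5·8^5 + 5·8^4 + 5·8^3 + 5·8^2 + 5·8 + 3; at 9: 5·9^9 + 5·9^5 + 5·9^4 + 5·9^3 + 5·9^2 + 5·9 + 3 = 1937434593; next = 1937434592

5·8^8 + 5·8^5 + 5·8^4 + 5·8^3 + 5·8^2 + 5·8 + 3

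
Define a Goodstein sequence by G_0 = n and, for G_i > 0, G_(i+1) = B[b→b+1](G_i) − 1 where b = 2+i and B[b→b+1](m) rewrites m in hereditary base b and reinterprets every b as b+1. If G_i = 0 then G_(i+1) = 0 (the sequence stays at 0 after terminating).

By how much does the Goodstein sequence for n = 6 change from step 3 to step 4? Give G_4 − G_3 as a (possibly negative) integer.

43530

6 —HB2→ 2^2 + 2 —bump→ 3^3 + 3 = 30 —(−1)→ 29
29 —HB3→ 3^3 + 2 —bump→ 4^4 + 2 = 258 —(−1)→ 257
257 —HB4→ 4^4 + 1 —bump→ 5^5 + 1 = 3126 —(−1)→ 3125
3125 —HB5→ 5^5 —bump→ 6^6 = 46656 —(−1)→ 46655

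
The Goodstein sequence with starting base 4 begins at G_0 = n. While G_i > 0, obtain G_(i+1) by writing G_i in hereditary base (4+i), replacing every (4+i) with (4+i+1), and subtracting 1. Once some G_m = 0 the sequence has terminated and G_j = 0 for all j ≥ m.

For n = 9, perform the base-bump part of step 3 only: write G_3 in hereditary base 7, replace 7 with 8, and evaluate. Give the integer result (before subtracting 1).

9 —HB4→ 2·4 + 1 —bump→ 2·5 + 1 = 11 —(−1)→ 10
10 —HB5→ 2·5 —bump→ 2·6 = 12 —(−1)→ 11
11 —HB6→ 6 + 5 —bump→ 7 + 5 = 12 —(−1)→ 11
11 —HB7→ 7 + 4 —bump→ 8 + 4 = 12 —(−1)→ 11

12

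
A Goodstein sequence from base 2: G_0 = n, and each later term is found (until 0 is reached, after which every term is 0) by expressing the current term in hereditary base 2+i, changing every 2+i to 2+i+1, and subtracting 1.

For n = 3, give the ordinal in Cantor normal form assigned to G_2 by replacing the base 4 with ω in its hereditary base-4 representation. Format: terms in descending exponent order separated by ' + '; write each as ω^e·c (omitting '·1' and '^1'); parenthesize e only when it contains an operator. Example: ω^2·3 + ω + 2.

3

G_0=3  [base 2] 2 + 1  →[2↦3]→  3 + 1 = 4  −1 ⇒ G_1=3
G_1=3  [base 3] 3  →[3↦4]→  4 = 4  −1 ⇒ G_2=3
G_2=3  [base 4] 3  →[4↦5]→  3 = 3  −1 ⇒ G_3=2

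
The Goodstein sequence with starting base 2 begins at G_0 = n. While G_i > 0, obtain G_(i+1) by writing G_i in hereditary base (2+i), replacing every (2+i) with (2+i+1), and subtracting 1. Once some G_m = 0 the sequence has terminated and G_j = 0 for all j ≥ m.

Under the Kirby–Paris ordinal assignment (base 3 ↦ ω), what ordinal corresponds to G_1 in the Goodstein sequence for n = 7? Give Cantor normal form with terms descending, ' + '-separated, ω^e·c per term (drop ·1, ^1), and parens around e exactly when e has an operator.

ω^ω + ω

base 2: 7 = 2^2 + 2 + 1; at 3: 3^3 + 3 + 1 = 31; next = 30
base 3: 30 = 3^3 + 3; at 4: 4^4 + 4 = 260; next = 259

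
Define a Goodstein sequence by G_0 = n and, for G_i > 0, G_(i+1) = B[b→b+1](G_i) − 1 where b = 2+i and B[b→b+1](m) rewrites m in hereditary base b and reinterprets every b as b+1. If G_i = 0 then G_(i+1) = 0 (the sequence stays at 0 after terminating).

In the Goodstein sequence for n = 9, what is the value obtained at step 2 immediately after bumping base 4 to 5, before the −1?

i=0: 9 = 2^(2 + 1) + 1 (b=2); 2→3: 3^(3 + 1) + 1 = 82; 82−1 = 81
i=1: 81 = 3^(3 + 1) (b=3); 3→4: 4^(4 + 1) = 1024; 1024−1 = 1023

9843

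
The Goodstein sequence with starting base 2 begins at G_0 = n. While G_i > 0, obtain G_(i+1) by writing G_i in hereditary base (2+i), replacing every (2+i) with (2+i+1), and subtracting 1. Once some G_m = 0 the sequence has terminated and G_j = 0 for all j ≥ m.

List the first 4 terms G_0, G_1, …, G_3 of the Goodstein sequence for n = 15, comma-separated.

15, 111, 1283, 18752

G_0 = 15. HB_2(15) = 2^(2 + 1) + 2^2 + 2 + 1. Bump = 112. G_1 = 111.
G_1 = 111. HB_3(111) = 3^(3 + 1) + 3^3 + 3. Bump = 1284. G_2 = 1283.
G_2 = 1283. HB_4(1283) = 4^(4 + 1) + 4^4 + 3. Bump = 18753. G_3 = 18752.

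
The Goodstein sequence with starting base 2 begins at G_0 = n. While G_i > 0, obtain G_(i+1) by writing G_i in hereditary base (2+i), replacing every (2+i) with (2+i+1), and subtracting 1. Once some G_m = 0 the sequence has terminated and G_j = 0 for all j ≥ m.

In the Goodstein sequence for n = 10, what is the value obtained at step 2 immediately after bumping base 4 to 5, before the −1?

15626

G_0=10  [base 2] 2^(2 + 1) + 2  →[2↦3]→  3^(3 + 1) + 3 = 84  −1 ⇒ G_1=83
G_1=83  [base 3] 3^(3 + 1) + 2  →[3↦4]→  4^(4 + 1) + 2 = 1026  −1 ⇒ G_2=1025
G_2=1025  [base 4] 4^(4 + 1) + 1  →[4↦5]→  5^(5 + 1) + 1 = 15626  −1 ⇒ G_3=15625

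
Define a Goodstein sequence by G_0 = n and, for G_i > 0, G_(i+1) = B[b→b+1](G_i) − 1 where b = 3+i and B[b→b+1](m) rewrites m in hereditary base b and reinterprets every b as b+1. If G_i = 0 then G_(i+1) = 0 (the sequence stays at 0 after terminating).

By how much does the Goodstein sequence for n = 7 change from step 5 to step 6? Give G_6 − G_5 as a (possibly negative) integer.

0

(0) 7|_3 = 2·3 + 1 ↦ 2·4 + 1|_4 = 9 ⇒ 8
(1) 8|_4 = 2·4 ↦ 2·5|_5 = 10 ⇒ 9
(2) 9|_5 = 5 + 4 ↦ 6 + 4|_6 = 10 ⇒ 9
(3) 9|_6 = 6 + 3 ↦ 7 + 3|_7 = 10 ⇒ 9
(4) 9|_7 = 7 + 2 ↦ 8 + 2|_8 = 10 ⇒ 9
(5) 9|_8 = 8 + 1 ↦ 9 + 1|_9 = 10 ⇒ 9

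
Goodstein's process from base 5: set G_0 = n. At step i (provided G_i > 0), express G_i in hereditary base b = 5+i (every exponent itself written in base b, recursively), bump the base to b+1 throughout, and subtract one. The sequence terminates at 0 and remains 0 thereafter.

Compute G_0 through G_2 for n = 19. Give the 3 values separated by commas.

[0] 19 ≡ 3·5 + 4 (base 5). Lift 6: 22. −1: 21.
[1] 21 ≡ 3·6 + 3 (base 6). Lift 7: 24. −1: 23.

19, 21, 23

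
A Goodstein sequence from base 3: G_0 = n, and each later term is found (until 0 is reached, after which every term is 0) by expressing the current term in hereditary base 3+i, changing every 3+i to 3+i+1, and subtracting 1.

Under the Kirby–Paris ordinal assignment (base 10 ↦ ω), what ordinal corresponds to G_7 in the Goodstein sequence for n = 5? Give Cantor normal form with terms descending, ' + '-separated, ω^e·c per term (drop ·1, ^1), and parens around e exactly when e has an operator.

1

[0] 5 ≡ 3 + 2 (base 3). Lift 4: 6. −1: 5.
[1] 5 ≡ 4 + 1 (base 4). Lift 5: 6. −1: 5.
[2] 5 ≡ 5 (base 5). Lift 6: 6. −1: 5.
[3] 5 ≡ 5 (base 6). Lift 7: 5. −1: 4.
[4] 4 ≡ 4 (base 7). Lift 8: 4. −1: 3.
[5] 3 ≡ 3 (base 8). Lift 9: 3. −1: 2.
[6] 2 ≡ 2 (base 9). Lift 10: 2. −1: 1.
[7] 1 ≡ 1 (base 10). Lift 11: 1. −1: 0.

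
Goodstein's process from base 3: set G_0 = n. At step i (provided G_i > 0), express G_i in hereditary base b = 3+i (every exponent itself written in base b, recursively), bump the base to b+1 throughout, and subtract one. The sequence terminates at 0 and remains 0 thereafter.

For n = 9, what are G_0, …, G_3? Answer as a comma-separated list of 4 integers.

9, 15, 17, 19

G_0=9  [base 3] 3^2  →[3↦4]→  4^2 = 16  −1 ⇒ G_1=15
G_1=15  [base 4] 3·4 + 3  →[4↦5]→  3·5 + 3 = 18  −1 ⇒ G_2=17
G_2=17  [base 5] 3·5 + 2  →[5↦6]→  3·6 + 2 = 20  −1 ⇒ G_3=19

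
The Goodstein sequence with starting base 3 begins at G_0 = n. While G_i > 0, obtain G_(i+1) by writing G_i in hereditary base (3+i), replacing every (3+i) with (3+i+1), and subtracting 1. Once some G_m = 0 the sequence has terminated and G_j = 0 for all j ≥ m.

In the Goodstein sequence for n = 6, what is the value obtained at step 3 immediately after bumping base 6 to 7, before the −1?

G_0 = 6. HB_3(6) = 2·3. Bump = 8. G_1 = 7.
G_1 = 7. HB_4(7) = 4 + 3. Bump = 8. G_2 = 7.
G_2 = 7. HB_5(7) = 5 + 2. Bump = 8. G_3 = 7.
G_3 = 7. HB_6(7) = 6 + 1. Bump = 8. G_4 = 7.

8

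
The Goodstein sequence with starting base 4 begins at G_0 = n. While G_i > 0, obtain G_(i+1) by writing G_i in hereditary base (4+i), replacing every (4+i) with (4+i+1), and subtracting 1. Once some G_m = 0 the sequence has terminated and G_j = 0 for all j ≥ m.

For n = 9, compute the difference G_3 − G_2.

G_0=9  [base 4] 2·4 + 1  →[4↦5]→  2·5 + 1 = 11  −1 ⇒ G_1=10
G_1=10  [base 5] 2·5  →[5↦6]→  2·6 = 12  −1 ⇒ G_2=11
G_2=11  [base 6] 6 + 5  →[6↦7]→  7 + 5 = 12  −1 ⇒ G_3=11

0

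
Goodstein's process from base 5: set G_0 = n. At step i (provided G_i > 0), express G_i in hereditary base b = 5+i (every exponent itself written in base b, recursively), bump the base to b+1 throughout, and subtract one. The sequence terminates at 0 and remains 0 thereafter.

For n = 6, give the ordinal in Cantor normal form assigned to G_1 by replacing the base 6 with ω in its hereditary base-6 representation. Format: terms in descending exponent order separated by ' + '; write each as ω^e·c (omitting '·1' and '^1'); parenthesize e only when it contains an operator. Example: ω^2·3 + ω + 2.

G_0=6  [base 5] 5 + 1  →[5↦6]→  6 + 1 = 7  −1 ⇒ G_1=6
G_1=6  [base 6] 6  →[6↦7]→  7 = 7  −1 ⇒ G_2=6

ω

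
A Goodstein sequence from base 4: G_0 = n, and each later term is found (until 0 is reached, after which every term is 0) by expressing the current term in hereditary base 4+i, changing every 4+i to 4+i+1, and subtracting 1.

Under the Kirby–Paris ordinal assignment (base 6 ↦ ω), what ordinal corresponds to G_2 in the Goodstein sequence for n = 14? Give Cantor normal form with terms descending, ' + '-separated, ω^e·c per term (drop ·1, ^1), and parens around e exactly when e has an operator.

ω·3

[0] 14 ≡ 3·4 + 2 (base 4). Lift 5: 17. −1: 16.
[1] 16 ≡ 3·5 + 1 (base 5). Lift 6: 19. −1: 18.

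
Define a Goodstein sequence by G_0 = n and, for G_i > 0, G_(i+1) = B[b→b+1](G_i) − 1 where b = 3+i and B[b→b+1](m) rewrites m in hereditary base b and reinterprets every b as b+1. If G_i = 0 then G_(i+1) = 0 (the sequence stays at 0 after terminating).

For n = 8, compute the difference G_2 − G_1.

1

(0) 8|_3 = 2·3 + 2 ↦ 2·4 + 2|_4 = 10 ⇒ 9
(1) 9|_4 = 2·4 + 1 ↦ 2·5 + 1|_5 = 11 ⇒ 10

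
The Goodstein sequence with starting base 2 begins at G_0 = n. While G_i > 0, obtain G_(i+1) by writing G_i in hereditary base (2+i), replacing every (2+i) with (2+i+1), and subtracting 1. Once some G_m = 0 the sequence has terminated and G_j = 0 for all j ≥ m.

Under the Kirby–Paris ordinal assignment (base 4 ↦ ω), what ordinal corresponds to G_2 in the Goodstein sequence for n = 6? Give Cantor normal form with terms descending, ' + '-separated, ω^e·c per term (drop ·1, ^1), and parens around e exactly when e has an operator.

ω^ω + 1

i=0: 6 = 2^2 + 2 (b=2); 2→3: 3^3 + 3 = 30; 30−1 = 29
i=1: 29 = 3^3 + 2 (b=3); 3→4: 4^4 + 2 = 258; 258−1 = 257
i=2: 257 = 4^4 + 1 (b=4); 4→5: 5^5 + 1 = 3126; 3126−1 = 3125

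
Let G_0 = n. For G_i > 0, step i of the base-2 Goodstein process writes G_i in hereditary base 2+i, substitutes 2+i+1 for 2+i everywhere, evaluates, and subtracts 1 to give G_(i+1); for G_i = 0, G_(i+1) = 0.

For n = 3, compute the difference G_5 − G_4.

-1

(0) 3|_2 = 2 + 1 ↦ 3 + 1|_3 = 4 ⇒ 3
(1) 3|_3 = 3 ↦ 4|_4 = 4 ⇒ 3
(2) 3|_4 = 3 ↦ 3|_5 = 3 ⇒ 2
(3) 2|_5 = 2 ↦ 2|_6 = 2 ⇒ 1
(4) 1|_6 = 1 ↦ 1|_7 = 1 ⇒ 0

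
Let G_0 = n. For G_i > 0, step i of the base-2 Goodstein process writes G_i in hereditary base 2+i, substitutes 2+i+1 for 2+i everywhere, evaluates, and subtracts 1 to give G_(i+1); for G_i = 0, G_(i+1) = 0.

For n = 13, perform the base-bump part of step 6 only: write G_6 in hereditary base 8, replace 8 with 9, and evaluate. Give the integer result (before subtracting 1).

3486786856

G_0=13  [base 2] 2^(2 + 1) + 2^2 + 1  →[2↦3]→  3^(3 + 1) + 3^3 + 1 = 109  −1 ⇒ G_1=108
G_1=108  [base 3] 3^(3 + 1) + 3^3  →[3↦4]→  4^(4 + 1) + 4^4 = 1280  −1 ⇒ G_2=1279
G_2=1279  [base 4] 4^(4 + 1) + 3·4^3 + 3·4^2 + 3·4 + 3  →[4↦5]→  5^(5 + 1) + 3·5^3 + 3·5^2 + 3·5 + 3 = 16093  −1 ⇒ G_3=16092
G_3=16092  [base 5] 5^(5 + 1) + 3·5^3 + 3·5^2 + 3·5 + 2  →[5↦6]→  6^(6 + 1) + 3·6^3 + 3·6^2 + 3·6 + 2 = 280712  −1 ⇒ G_4=280711
G_4=280711  [base 6] 6^(6 + 1) + 3·6^3 + 3·6^2 + 3·6 + 1  →[6↦7]→  7^(7 + 1) + 3·7^3 + 3·7^2 + 3·7 + 1 = 5765999  −1 ⇒ G_5=5765998
G_5=5765998  [base 7] 7^(7 + 1) + 3·7^3 + 3·7^2 + 3·7  →[7↦8]→  8^(8 + 1) + 3·8^3 + 3·8^2 + 3·8 = 134219480  −1 ⇒ G_6=134219479
G_6=134219479  [base 8] 8^(8 + 1) + 3·8^3 + 3·8^2 + 2·8 + 7  →[8↦9]→  9^(9 + 1) + 3·9^3 + 3·9^2 + 2·9 + 7 = 3486786856  −1 ⇒ G_7=3486786855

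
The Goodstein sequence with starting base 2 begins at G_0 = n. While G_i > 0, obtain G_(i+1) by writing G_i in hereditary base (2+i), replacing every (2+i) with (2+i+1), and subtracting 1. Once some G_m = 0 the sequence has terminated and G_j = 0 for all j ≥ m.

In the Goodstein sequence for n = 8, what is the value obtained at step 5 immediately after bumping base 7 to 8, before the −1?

33554572

G_0 = 8. HB_2(8) = 2^(2 + 1). Bump = 81. G_1 = 80.
G_1 = 80. HB_3(80) = 2·3^3 + 2·3^2 + 2·3 + 2. Bump = 554. G_2 = 553.
G_2 = 553. HB_4(553) = 2·4^4 + 2·4^2 + 2·4 + 1. Bump = 6311. G_3 = 6310.
G_3 = 6310. HB_5(6310) = 2·5^5 + 2·5^2 + 2·5. Bump = 93396. G_4 = 93395.
G_4 = 93395. HB_6(93395) = 2·6^6 + 2·6^2 + 6 + 5. Bump = 1647196. G_5 = 1647195.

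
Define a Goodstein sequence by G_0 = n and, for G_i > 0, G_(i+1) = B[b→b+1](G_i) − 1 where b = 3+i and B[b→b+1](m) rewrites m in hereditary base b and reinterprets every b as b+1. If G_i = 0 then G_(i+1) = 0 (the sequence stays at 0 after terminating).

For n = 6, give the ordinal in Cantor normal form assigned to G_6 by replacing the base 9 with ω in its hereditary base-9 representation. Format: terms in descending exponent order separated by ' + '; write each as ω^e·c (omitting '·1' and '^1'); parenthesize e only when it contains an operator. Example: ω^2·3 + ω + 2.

G_0=6  [base 3] 2·3  →[3↦4]→  2·4 = 8  −1 ⇒ G_1=7
G_1=7  [base 4] 4 + 3  →[4↦5]→  5 + 3 = 8  −1 ⇒ G_2=7
G_2=7  [base 5] 5 + 2  →[5↦6]→  6 + 2 = 8  −1 ⇒ G_3=7
G_3=7  [base 6] 6 + 1  →[6↦7]→  7 + 1 = 8  −1 ⇒ G_4=7
G_4=7  [base 7] 7  →[7↦8]→  8 = 8  −1 ⇒ G_5=7
G_5=7  [base 8] 7  →[8↦9]→  7 = 7  −1 ⇒ G_6=6
G_6=6  [base 9] 6  →[9↦10]→  6 = 6  −1 ⇒ G_7=5

6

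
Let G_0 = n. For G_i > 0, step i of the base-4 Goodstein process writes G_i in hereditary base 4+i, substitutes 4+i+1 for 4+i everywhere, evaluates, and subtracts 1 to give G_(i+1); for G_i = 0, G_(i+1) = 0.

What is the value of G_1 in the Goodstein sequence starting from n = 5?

5 —HB4→ 4 + 1 —bump→ 5 + 1 = 6 —(−1)→ 5
5 —HB5→ 5 —bump→ 6 = 6 —(−1)→ 5

5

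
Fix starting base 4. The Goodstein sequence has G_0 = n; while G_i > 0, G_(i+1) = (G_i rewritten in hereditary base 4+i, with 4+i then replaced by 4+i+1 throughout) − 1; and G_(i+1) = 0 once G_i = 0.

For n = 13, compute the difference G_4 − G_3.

base 4: 13 = 3·4 + 1; at 5: 3·5 + 1 = 16; next = 15
base 5: 15 = 3·5; at 6: 3·6 = 18; next = 17
base 6: 17 = 2·6 + 5; at 7: 2·7 + 5 = 19; next = 18
base 7: 18 = 2·7 + 4; at 8: 2·8 + 4 = 20; next = 19

1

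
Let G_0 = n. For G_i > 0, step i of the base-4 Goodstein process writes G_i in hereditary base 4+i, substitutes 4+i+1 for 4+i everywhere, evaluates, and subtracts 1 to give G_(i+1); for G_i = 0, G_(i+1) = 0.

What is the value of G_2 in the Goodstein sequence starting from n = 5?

5

base 4: 5 = 4 + 1; at 5: 5 + 1 = 6; next = 5
base 5: 5 = 5; at 6: 6 = 6; next = 5
base 6: 5 = 5; at 7: 5 = 5; next = 4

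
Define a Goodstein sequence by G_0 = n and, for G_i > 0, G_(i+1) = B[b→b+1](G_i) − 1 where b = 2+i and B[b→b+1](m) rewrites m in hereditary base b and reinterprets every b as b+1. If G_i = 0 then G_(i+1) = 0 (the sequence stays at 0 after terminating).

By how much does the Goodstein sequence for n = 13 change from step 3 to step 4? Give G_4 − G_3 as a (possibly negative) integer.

264619

base 2: 13 = 2^(2 + 1) + 2^2 + 1; at 3: 3^(3 + 1) + 3^3 + 1 = 109; next = 108
base 3: 108 = 3^(3 + 1) + 3^3; at 4: 4^(4 + 1) + 4^4 = 1280; next = 1279
base 4: 1279 = 4^(4 + 1) + 3·4^3 + 3·4^2 + 3·4 + 3; at 5: 5^(5 + 1) + 3·5^3 + 3·5^2 + 3·5 + 3 = 16093; next = 16092
base 5: 16092 = 5^(5 + 1) + 3·5^3 + 3·5^2 + 3·5 + 2; at 6: 6^(6 + 1) + 3·6^3 + 3·6^2 + 3·6 + 2 = 280712; next = 280711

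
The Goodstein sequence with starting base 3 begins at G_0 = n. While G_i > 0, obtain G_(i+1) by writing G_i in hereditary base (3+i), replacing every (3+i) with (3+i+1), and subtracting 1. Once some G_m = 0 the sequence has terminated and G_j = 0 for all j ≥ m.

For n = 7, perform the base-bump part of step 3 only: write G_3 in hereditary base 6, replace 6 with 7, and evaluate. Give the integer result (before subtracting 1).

10

G_0=7  [base 3] 2·3 + 1  →[3↦4]→  2·4 + 1 = 9  −1 ⇒ G_1=8
G_1=8  [base 4] 2·4  →[4↦5]→  2·5 = 10  −1 ⇒ G_2=9
G_2=9  [base 5] 5 + 4  →[5↦6]→  6 + 4 = 10  −1 ⇒ G_3=9
G_3=9  [base 6] 6 + 3  →[6↦7]→  7 + 3 = 10  −1 ⇒ G_4=9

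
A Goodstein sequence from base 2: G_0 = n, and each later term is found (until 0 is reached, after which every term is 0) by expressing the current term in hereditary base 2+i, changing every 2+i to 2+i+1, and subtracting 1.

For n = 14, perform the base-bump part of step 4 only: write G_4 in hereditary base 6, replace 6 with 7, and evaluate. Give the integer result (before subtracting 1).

5862841

base 2: 14 = 2^(2 + 1) + 2^2 + 2; at 3: 3^(3 + 1) + 3^3 + 3 = 111; next = 110
base 3: 110 = 3^(3 + 1) + 3^3 + 2; at 4: 4^(4 + 1) + 4^4 + 2 = 1282; next = 1281
base 4: 1281 = 4^(4 + 1) + 4^4 + 1; at 5: 5^(5 + 1) + 5^5 + 1 = 18751; next = 18750
base 5: 18750 = 5^(5 + 1) + 5^5; at 6: 6^(6 + 1) + 6^6 = 326592; next = 326591
base 6: 326591 = 6^(6 + 1) + 5·6^5 + 5·6^4 + 5·6^3 + 5·6^2 + 5·6 + 5; at 7: 7^(7 + 1) + 5·7^5 + 5·7^4 + 5·7^3 + 5·7^2 + 5·7 + 5 = 5862841; next = 5862840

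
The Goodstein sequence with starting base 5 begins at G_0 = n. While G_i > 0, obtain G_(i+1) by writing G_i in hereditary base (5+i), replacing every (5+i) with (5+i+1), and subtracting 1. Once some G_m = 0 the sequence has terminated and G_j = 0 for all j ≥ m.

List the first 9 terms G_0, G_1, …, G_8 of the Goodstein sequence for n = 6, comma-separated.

6, 6, 6, 5, 4, 3, 2, 1, 0

base 5: 6 = 5 + 1; at 6: 6 + 1 = 7; next = 6
base 6: 6 = 6; at 7: 7 = 7; next = 6
base 7: 6 = 6; at 8: 6 = 6; next = 5
base 8: 5 = 5; at 9: 5 = 5; next = 4
base 9: 4 = 4; at 10: 4 = 4; next = 3
base 10: 3 = 3; at 11: 3 = 3; next = 2
base 11: 2 = 2; at 12: 2 = 2; next = 1
base 12: 1 = 1; at 13: 1 = 1; next = 0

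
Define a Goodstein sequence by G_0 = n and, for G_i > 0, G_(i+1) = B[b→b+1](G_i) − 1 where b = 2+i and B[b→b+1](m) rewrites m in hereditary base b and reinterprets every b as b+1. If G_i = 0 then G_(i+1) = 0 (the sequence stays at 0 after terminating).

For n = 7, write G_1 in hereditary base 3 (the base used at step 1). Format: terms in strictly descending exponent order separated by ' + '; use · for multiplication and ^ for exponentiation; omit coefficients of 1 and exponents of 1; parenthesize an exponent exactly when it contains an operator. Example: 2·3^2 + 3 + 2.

G_0 = 7. HB_2(7) = 2^2 + 2 + 1. Bump = 31. G_1 = 30.
G_1 = 30. HB_3(30) = 3^3 + 3. Bump = 260. G_2 = 259.

3^3 + 3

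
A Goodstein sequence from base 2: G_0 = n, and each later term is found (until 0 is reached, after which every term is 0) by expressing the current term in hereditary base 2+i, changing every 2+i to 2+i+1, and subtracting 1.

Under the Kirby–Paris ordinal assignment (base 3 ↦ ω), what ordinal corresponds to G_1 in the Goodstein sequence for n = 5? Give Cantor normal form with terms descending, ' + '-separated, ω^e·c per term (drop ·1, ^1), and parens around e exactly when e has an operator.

i=0: 5 = 2^2 + 1 (b=2); 2→3: 3^3 + 1 = 28; 28−1 = 27
i=1: 27 = 3^3 (b=3); 3→4: 4^4 = 256; 256−1 = 255

ω^ω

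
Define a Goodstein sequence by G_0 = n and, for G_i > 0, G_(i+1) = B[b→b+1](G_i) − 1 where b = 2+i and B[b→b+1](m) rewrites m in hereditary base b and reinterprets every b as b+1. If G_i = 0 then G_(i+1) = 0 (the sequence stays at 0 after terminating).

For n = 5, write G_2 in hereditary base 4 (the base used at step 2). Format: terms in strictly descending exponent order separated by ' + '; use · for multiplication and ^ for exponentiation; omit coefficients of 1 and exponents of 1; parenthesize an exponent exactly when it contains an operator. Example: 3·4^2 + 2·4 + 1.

3·4^3 + 3·4^2 + 3·4 + 3

[0] 5 ≡ 2^2 + 1 (base 2). Lift 3: 28. −1: 27.
[1] 27 ≡ 3^3 (base 3). Lift 4: 256. −1: 255.
[2] 255 ≡ 3·4^3 + 3·4^2 + 3·4 + 3 (base 4). Lift 5: 468. −1: 467.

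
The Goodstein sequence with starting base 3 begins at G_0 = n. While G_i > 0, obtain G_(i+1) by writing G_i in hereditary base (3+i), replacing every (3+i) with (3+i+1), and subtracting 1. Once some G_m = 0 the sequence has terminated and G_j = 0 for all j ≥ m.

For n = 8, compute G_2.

10

[0] 8 ≡ 2·3 + 2 (base 3). Lift 4: 10. −1: 9.
[1] 9 ≡ 2·4 + 1 (base 4). Lift 5: 11. −1: 10.
[2] 10 ≡ 2·5 (base 5). Lift 6: 12. −1: 11.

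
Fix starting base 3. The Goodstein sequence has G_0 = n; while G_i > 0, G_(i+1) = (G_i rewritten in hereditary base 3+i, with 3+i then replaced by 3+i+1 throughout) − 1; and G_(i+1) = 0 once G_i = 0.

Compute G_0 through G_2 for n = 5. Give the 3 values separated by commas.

(0) 5|_3 = 3 + 2 ↦ 4 + 2|_4 = 6 ⇒ 5
(1) 5|_4 = 4 + 1 ↦ 5 + 1|_5 = 6 ⇒ 5

5, 5, 5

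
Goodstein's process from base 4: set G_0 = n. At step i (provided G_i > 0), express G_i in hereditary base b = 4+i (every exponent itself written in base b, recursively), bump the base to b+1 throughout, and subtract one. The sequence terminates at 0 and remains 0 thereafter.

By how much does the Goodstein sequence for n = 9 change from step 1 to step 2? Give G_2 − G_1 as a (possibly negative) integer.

1

(0) 9|_4 = 2·4 + 1 ↦ 2·5 + 1|_5 = 11 ⇒ 10
(1) 10|_5 = 2·5 ↦ 2·6|_6 = 12 ⇒ 11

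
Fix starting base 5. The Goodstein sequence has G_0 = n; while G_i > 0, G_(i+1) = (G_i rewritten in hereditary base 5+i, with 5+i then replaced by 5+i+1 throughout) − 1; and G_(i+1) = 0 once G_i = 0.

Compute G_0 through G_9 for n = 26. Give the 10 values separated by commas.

(0) 26|_5 = 5^2 + 1 ↦ 6^2 + 1|_6 = 37 ⇒ 36
(1) 36|_6 = 6^2 ↦ 7^2|_7 = 49 ⇒ 48
(2) 48|_7 = 6·7 + 6 ↦ 6·8 + 6|_8 = 54 ⇒ 53
(3) 53|_8 = 6·8 + 5 ↦ 6·9 + 5|_9 = 59 ⇒ 58
(4) 58|_9 = 6·9 + 4 ↦ 6·10 + 4|_10 = 64 ⇒ 63
(5) 63|_10 = 6·10 + 3 ↦ 6·11 + 3|_11 = 69 ⇒ 68
(6) 68|_11 = 6·11 + 2 ↦ 6·12 + 2|_12 = 74 ⇒ 73
(7) 73|_12 = 6·12 + 1 ↦ 6·13 + 1|_13 = 79 ⇒ 78
(8) 78|_13 = 6·13 ↦ 6·14|_14 = 84 ⇒ 83

26, 36, 48, 53, 58, 63, 68, 73, 78, 83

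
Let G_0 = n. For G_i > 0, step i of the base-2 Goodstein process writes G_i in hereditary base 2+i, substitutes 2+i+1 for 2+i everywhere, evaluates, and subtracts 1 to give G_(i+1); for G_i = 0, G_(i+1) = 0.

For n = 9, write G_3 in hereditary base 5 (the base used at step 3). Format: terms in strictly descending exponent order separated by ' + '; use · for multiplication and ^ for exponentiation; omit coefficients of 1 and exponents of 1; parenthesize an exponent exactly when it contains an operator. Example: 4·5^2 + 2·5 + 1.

i=0: 9 = 2^(2 + 1) + 1 (b=2); 2→3: 3^(3 + 1) + 1 = 82; 82−1 = 81
i=1: 81 = 3^(3 + 1) (b=3); 3→4: 4^(4 + 1) = 1024; 1024−1 = 1023
i=2: 1023 = 3·4^4 + 3·4^3 + 3·4^2 + 3·4 + 3 (b=4); 4→5: 3·5^5 + 3·5^3 + 3·5^2 + 3·5 + 3 = 9843; 9843−1 = 9842
i=3: 9842 = 3·5^5 + 3·5^3 + 3·5^2 + 3·5 + 2 (b=5); 5→6: 3·6^6 + 3·6^3 + 3·6^2 + 3·6 + 2 = 140744; 140744−1 = 140743

3·5^5 + 3·5^3 + 3·5^2 + 3·5 + 2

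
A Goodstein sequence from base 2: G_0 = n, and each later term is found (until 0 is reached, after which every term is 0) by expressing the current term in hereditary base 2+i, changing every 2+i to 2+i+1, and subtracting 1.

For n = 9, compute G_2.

base 2: 9 = 2^(2 + 1) + 1; at 3: 3^(3 + 1) + 1 = 82; next = 81
base 3: 81 = 3^(3 + 1); at 4: 4^(4 + 1) = 1024; next = 1023
base 4: 1023 = 3·4^4 + 3·4^3 + 3·4^2 + 3·4 + 3; at 5: 3·5^5 + 3·5^3 + 3·5^2 + 3·5 + 3 = 9843; next = 9842

1023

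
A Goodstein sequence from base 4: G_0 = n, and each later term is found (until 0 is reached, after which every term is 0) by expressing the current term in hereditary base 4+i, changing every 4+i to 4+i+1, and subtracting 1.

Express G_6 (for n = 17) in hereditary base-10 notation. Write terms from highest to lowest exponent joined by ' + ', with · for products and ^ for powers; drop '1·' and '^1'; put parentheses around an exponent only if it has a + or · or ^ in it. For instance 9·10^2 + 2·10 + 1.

[0] 17 ≡ 4^2 + 1 (base 4). Lift 5: 26. −1: 25.
[1] 25 ≡ 5^2 (base 5). Lift 6: 36. −1: 35.
[2] 35 ≡ 5·6 + 5 (base 6). Lift 7: 40. −1: 39.
[3] 39 ≡ 5·7 + 4 (base 7). Lift 8: 44. −1: 43.
[4] 43 ≡ 5·8 + 3 (base 8). Lift 9: 48. −1: 47.
[5] 47 ≡ 5·9 + 2 (base 9). Lift 10: 52. −1: 51.
[6] 51 ≡ 5·10 + 1 (base 10). Lift 11: 56. −1: 55.

5·10 + 1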